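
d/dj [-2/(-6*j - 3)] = -4/(3*(2*j + 1)^2)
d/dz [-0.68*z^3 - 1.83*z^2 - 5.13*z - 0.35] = -2.04*z^2 - 3.66*z - 5.13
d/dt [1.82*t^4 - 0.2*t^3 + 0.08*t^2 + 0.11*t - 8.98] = 7.28*t^3 - 0.6*t^2 + 0.16*t + 0.11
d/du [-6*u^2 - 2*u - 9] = -12*u - 2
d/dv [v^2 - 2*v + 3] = 2*v - 2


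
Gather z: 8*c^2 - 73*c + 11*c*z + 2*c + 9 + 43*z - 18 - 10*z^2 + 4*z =8*c^2 - 71*c - 10*z^2 + z*(11*c + 47) - 9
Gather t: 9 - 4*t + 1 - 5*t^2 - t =-5*t^2 - 5*t + 10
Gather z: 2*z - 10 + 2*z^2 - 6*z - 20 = 2*z^2 - 4*z - 30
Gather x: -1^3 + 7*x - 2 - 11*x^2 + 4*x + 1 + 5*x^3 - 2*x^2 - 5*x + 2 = 5*x^3 - 13*x^2 + 6*x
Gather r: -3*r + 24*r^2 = 24*r^2 - 3*r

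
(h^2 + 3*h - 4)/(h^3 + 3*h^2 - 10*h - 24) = (h - 1)/(h^2 - h - 6)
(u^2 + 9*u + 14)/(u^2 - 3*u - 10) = (u + 7)/(u - 5)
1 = 1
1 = 1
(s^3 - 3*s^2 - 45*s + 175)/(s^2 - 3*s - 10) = (s^2 + 2*s - 35)/(s + 2)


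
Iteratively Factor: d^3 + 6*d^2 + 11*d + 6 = (d + 2)*(d^2 + 4*d + 3) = (d + 2)*(d + 3)*(d + 1)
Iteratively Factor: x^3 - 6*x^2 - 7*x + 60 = (x - 5)*(x^2 - x - 12) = (x - 5)*(x + 3)*(x - 4)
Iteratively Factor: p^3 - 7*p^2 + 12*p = (p - 3)*(p^2 - 4*p) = (p - 4)*(p - 3)*(p)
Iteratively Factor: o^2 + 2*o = (o + 2)*(o)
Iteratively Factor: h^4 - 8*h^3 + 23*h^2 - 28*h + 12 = (h - 1)*(h^3 - 7*h^2 + 16*h - 12) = (h - 2)*(h - 1)*(h^2 - 5*h + 6) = (h - 2)^2*(h - 1)*(h - 3)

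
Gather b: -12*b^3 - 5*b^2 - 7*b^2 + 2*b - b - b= -12*b^3 - 12*b^2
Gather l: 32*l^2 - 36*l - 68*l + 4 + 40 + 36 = 32*l^2 - 104*l + 80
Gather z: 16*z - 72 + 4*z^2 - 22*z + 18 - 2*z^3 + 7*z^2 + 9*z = -2*z^3 + 11*z^2 + 3*z - 54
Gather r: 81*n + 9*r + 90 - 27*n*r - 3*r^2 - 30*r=81*n - 3*r^2 + r*(-27*n - 21) + 90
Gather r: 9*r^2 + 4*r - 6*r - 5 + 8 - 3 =9*r^2 - 2*r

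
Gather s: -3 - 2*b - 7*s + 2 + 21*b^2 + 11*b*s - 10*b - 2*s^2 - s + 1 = 21*b^2 - 12*b - 2*s^2 + s*(11*b - 8)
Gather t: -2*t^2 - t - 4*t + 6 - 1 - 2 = -2*t^2 - 5*t + 3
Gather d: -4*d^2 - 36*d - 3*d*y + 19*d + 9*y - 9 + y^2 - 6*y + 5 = -4*d^2 + d*(-3*y - 17) + y^2 + 3*y - 4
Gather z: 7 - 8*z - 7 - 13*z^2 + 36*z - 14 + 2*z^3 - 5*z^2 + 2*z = 2*z^3 - 18*z^2 + 30*z - 14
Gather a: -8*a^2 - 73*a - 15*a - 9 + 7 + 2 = -8*a^2 - 88*a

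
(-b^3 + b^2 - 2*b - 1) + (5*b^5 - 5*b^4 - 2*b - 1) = 5*b^5 - 5*b^4 - b^3 + b^2 - 4*b - 2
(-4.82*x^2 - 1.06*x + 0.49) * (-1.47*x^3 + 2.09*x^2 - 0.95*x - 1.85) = 7.0854*x^5 - 8.5156*x^4 + 1.6433*x^3 + 10.9481*x^2 + 1.4955*x - 0.9065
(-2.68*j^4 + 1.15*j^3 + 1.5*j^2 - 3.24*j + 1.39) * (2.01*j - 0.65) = -5.3868*j^5 + 4.0535*j^4 + 2.2675*j^3 - 7.4874*j^2 + 4.8999*j - 0.9035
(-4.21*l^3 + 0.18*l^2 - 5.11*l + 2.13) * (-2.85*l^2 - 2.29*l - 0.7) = 11.9985*l^5 + 9.1279*l^4 + 17.0983*l^3 + 5.5054*l^2 - 1.3007*l - 1.491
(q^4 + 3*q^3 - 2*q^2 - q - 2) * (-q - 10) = -q^5 - 13*q^4 - 28*q^3 + 21*q^2 + 12*q + 20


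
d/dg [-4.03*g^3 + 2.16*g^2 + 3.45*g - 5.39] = -12.09*g^2 + 4.32*g + 3.45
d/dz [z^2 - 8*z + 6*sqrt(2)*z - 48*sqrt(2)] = 2*z - 8 + 6*sqrt(2)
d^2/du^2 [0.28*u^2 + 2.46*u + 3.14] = 0.560000000000000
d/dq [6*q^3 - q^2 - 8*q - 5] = 18*q^2 - 2*q - 8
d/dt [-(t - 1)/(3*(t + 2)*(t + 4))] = (t^2 - 2*t - 14)/(3*(t^4 + 12*t^3 + 52*t^2 + 96*t + 64))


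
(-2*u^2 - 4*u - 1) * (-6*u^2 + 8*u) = 12*u^4 + 8*u^3 - 26*u^2 - 8*u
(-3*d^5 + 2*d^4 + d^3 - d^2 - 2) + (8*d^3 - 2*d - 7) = -3*d^5 + 2*d^4 + 9*d^3 - d^2 - 2*d - 9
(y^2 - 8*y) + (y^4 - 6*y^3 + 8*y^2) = y^4 - 6*y^3 + 9*y^2 - 8*y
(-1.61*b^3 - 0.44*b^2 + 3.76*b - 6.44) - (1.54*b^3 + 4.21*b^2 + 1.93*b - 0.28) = -3.15*b^3 - 4.65*b^2 + 1.83*b - 6.16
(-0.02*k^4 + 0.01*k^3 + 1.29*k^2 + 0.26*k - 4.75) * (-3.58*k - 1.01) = 0.0716*k^5 - 0.0156*k^4 - 4.6283*k^3 - 2.2337*k^2 + 16.7424*k + 4.7975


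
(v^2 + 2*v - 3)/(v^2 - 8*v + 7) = (v + 3)/(v - 7)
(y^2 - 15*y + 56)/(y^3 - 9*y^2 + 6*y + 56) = (y - 8)/(y^2 - 2*y - 8)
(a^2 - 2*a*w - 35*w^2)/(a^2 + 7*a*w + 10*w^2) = (a - 7*w)/(a + 2*w)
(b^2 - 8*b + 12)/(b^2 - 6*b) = (b - 2)/b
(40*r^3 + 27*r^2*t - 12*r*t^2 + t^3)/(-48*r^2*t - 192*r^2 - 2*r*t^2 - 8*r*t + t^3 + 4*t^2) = (-5*r^2 - 4*r*t + t^2)/(6*r*t + 24*r + t^2 + 4*t)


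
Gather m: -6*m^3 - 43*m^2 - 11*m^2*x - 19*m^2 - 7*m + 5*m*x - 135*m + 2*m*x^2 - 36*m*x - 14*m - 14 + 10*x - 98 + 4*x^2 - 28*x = -6*m^3 + m^2*(-11*x - 62) + m*(2*x^2 - 31*x - 156) + 4*x^2 - 18*x - 112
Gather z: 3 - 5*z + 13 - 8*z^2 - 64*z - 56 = -8*z^2 - 69*z - 40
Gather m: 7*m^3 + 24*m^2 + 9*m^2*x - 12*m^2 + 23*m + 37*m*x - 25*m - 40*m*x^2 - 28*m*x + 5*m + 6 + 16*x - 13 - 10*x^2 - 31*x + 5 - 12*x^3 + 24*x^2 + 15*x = 7*m^3 + m^2*(9*x + 12) + m*(-40*x^2 + 9*x + 3) - 12*x^3 + 14*x^2 - 2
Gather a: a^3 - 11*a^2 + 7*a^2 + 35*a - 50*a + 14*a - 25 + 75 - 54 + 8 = a^3 - 4*a^2 - a + 4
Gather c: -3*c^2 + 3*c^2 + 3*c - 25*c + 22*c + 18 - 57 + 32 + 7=0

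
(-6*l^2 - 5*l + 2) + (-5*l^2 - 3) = -11*l^2 - 5*l - 1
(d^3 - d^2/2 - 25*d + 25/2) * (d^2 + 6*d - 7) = d^5 + 11*d^4/2 - 35*d^3 - 134*d^2 + 250*d - 175/2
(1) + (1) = 2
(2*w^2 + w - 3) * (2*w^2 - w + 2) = 4*w^4 - 3*w^2 + 5*w - 6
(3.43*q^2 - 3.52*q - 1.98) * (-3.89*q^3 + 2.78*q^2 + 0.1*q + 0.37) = -13.3427*q^5 + 23.2282*q^4 - 1.7404*q^3 - 4.5873*q^2 - 1.5004*q - 0.7326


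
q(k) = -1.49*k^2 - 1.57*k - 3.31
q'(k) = -2.98*k - 1.57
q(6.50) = -76.47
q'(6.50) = -20.94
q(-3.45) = -15.63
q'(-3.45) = 8.71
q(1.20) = -7.34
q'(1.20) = -5.15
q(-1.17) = -3.51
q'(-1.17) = 1.92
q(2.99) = -21.33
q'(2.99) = -10.48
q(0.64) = -4.93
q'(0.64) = -3.48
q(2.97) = -21.12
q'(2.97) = -10.42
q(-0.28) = -2.99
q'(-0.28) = -0.74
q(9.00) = -138.13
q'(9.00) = -28.39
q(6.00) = -66.37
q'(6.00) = -19.45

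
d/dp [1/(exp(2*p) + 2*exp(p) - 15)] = -2*(exp(p) + 1)*exp(p)/(exp(2*p) + 2*exp(p) - 15)^2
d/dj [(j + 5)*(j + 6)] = 2*j + 11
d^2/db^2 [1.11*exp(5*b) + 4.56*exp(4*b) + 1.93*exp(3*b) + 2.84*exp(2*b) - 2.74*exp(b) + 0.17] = (27.75*exp(4*b) + 72.96*exp(3*b) + 17.37*exp(2*b) + 11.36*exp(b) - 2.74)*exp(b)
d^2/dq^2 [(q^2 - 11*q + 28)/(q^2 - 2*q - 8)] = -18/(q^3 + 6*q^2 + 12*q + 8)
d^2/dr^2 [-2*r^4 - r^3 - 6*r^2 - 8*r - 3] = -24*r^2 - 6*r - 12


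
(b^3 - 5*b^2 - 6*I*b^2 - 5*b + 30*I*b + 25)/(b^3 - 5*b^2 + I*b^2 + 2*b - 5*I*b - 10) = (b - 5*I)/(b + 2*I)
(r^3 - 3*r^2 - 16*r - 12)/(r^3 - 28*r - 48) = (r + 1)/(r + 4)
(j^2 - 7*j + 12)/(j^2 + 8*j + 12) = (j^2 - 7*j + 12)/(j^2 + 8*j + 12)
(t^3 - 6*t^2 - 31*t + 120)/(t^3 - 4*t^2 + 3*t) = (t^2 - 3*t - 40)/(t*(t - 1))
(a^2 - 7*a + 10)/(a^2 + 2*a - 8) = (a - 5)/(a + 4)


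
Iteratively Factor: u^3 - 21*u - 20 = (u - 5)*(u^2 + 5*u + 4) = (u - 5)*(u + 1)*(u + 4)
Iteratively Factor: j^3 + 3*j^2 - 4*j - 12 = (j + 3)*(j^2 - 4) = (j + 2)*(j + 3)*(j - 2)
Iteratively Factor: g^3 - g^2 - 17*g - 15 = (g - 5)*(g^2 + 4*g + 3) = (g - 5)*(g + 3)*(g + 1)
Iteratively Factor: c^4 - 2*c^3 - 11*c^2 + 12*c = (c)*(c^3 - 2*c^2 - 11*c + 12) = c*(c - 4)*(c^2 + 2*c - 3) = c*(c - 4)*(c - 1)*(c + 3)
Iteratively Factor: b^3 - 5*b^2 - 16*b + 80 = (b + 4)*(b^2 - 9*b + 20) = (b - 4)*(b + 4)*(b - 5)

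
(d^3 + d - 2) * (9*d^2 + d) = 9*d^5 + d^4 + 9*d^3 - 17*d^2 - 2*d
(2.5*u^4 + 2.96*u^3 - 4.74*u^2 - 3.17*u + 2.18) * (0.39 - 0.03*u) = -0.075*u^5 + 0.8862*u^4 + 1.2966*u^3 - 1.7535*u^2 - 1.3017*u + 0.8502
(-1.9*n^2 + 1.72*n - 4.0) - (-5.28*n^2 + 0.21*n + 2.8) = 3.38*n^2 + 1.51*n - 6.8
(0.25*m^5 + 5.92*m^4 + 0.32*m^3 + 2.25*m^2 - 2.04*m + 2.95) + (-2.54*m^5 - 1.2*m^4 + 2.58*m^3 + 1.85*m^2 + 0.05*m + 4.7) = -2.29*m^5 + 4.72*m^4 + 2.9*m^3 + 4.1*m^2 - 1.99*m + 7.65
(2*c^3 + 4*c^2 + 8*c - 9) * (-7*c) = -14*c^4 - 28*c^3 - 56*c^2 + 63*c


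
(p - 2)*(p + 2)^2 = p^3 + 2*p^2 - 4*p - 8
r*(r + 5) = r^2 + 5*r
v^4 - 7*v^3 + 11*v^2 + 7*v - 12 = (v - 4)*(v - 3)*(v - 1)*(v + 1)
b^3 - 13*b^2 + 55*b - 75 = (b - 5)^2*(b - 3)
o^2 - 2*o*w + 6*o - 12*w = (o + 6)*(o - 2*w)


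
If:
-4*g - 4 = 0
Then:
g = -1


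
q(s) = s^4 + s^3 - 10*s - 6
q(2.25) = 8.52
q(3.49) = 149.96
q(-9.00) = 5916.00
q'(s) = 4*s^3 + 3*s^2 - 10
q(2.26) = 9.03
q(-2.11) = 25.53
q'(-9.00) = -2683.00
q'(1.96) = 31.64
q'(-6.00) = -766.00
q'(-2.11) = -34.22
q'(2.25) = 50.75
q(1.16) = -14.23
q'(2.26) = 51.50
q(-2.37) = 35.94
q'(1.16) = 0.28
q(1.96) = -3.31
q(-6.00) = 1134.00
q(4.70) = 538.79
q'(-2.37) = -46.40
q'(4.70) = 471.56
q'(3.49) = 196.57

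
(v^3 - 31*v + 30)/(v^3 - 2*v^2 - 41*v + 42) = (v - 5)/(v - 7)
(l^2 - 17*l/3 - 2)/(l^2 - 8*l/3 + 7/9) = 3*(3*l^2 - 17*l - 6)/(9*l^2 - 24*l + 7)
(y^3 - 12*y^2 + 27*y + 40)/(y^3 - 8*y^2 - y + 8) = (y - 5)/(y - 1)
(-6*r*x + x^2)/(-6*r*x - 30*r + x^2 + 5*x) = x/(x + 5)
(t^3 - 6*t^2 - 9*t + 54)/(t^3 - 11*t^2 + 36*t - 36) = (t + 3)/(t - 2)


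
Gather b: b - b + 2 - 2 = 0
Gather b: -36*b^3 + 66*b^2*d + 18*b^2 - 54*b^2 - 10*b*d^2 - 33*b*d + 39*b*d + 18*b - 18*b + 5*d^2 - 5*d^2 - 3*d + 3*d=-36*b^3 + b^2*(66*d - 36) + b*(-10*d^2 + 6*d)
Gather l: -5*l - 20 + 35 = 15 - 5*l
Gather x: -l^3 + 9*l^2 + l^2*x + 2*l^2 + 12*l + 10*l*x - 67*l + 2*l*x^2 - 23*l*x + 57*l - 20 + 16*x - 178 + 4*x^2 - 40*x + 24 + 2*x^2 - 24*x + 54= -l^3 + 11*l^2 + 2*l + x^2*(2*l + 6) + x*(l^2 - 13*l - 48) - 120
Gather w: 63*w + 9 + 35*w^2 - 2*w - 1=35*w^2 + 61*w + 8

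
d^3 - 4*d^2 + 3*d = d*(d - 3)*(d - 1)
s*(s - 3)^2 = s^3 - 6*s^2 + 9*s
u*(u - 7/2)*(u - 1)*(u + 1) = u^4 - 7*u^3/2 - u^2 + 7*u/2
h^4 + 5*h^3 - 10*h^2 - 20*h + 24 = (h - 2)*(h - 1)*(h + 2)*(h + 6)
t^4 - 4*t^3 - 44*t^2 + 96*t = t*(t - 8)*(t - 2)*(t + 6)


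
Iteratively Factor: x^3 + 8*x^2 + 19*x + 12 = (x + 3)*(x^2 + 5*x + 4) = (x + 1)*(x + 3)*(x + 4)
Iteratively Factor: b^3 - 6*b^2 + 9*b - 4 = (b - 4)*(b^2 - 2*b + 1) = (b - 4)*(b - 1)*(b - 1)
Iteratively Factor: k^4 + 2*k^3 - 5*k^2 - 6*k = (k + 1)*(k^3 + k^2 - 6*k) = (k - 2)*(k + 1)*(k^2 + 3*k) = (k - 2)*(k + 1)*(k + 3)*(k)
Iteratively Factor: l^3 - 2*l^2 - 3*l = (l - 3)*(l^2 + l) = (l - 3)*(l + 1)*(l)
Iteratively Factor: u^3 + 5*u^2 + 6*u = (u)*(u^2 + 5*u + 6) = u*(u + 2)*(u + 3)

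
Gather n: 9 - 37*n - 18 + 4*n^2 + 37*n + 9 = 4*n^2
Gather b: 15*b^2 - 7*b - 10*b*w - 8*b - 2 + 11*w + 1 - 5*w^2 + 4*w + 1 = 15*b^2 + b*(-10*w - 15) - 5*w^2 + 15*w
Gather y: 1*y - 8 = y - 8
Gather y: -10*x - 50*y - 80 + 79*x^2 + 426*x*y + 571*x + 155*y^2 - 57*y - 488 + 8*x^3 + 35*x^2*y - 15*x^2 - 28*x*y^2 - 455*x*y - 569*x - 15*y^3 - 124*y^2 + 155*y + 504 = 8*x^3 + 64*x^2 - 8*x - 15*y^3 + y^2*(31 - 28*x) + y*(35*x^2 - 29*x + 48) - 64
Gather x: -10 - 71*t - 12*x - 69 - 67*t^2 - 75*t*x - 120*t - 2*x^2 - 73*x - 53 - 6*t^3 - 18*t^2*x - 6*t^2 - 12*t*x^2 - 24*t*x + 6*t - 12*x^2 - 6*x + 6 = -6*t^3 - 73*t^2 - 185*t + x^2*(-12*t - 14) + x*(-18*t^2 - 99*t - 91) - 126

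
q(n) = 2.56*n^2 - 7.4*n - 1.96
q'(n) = 5.12*n - 7.4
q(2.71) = -3.21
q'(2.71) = 6.48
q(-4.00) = 68.60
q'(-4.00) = -27.88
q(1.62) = -7.23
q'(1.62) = 0.89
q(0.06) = -2.39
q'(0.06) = -7.09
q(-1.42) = 13.71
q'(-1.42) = -14.67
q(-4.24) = 75.44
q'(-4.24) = -29.11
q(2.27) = -5.57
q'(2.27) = 4.22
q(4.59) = 18.01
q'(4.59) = 16.10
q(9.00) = 138.80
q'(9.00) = 38.68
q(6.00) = 45.80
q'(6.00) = 23.32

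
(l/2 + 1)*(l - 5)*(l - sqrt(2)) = l^3/2 - 3*l^2/2 - sqrt(2)*l^2/2 - 5*l + 3*sqrt(2)*l/2 + 5*sqrt(2)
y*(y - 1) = y^2 - y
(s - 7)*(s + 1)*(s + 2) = s^3 - 4*s^2 - 19*s - 14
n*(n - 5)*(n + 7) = n^3 + 2*n^2 - 35*n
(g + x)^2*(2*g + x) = 2*g^3 + 5*g^2*x + 4*g*x^2 + x^3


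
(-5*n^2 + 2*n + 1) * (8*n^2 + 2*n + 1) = -40*n^4 + 6*n^3 + 7*n^2 + 4*n + 1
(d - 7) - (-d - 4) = 2*d - 3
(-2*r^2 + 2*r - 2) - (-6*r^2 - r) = 4*r^2 + 3*r - 2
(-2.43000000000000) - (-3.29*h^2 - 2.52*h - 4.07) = 3.29*h^2 + 2.52*h + 1.64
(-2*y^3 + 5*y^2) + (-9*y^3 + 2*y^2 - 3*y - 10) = -11*y^3 + 7*y^2 - 3*y - 10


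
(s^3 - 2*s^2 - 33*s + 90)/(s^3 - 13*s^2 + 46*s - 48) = (s^2 + s - 30)/(s^2 - 10*s + 16)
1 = 1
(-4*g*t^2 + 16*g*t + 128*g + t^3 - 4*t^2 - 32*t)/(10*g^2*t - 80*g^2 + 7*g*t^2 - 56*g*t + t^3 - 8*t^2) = (-4*g*t - 16*g + t^2 + 4*t)/(10*g^2 + 7*g*t + t^2)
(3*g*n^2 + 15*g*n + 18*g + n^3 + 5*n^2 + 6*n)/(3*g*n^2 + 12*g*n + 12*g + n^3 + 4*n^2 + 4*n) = (n + 3)/(n + 2)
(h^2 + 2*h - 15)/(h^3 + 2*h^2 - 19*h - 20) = (h - 3)/(h^2 - 3*h - 4)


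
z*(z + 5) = z^2 + 5*z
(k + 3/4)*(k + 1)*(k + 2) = k^3 + 15*k^2/4 + 17*k/4 + 3/2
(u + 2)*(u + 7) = u^2 + 9*u + 14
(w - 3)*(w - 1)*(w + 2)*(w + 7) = w^4 + 5*w^3 - 19*w^2 - 29*w + 42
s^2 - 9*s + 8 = (s - 8)*(s - 1)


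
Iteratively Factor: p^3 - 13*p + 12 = (p - 3)*(p^2 + 3*p - 4) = (p - 3)*(p + 4)*(p - 1)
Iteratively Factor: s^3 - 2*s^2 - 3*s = (s)*(s^2 - 2*s - 3) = s*(s - 3)*(s + 1)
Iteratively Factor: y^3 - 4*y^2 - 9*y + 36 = (y + 3)*(y^2 - 7*y + 12) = (y - 4)*(y + 3)*(y - 3)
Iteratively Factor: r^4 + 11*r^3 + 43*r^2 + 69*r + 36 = (r + 3)*(r^3 + 8*r^2 + 19*r + 12) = (r + 3)^2*(r^2 + 5*r + 4) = (r + 1)*(r + 3)^2*(r + 4)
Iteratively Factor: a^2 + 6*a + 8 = (a + 2)*(a + 4)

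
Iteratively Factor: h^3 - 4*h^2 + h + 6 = (h - 2)*(h^2 - 2*h - 3) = (h - 3)*(h - 2)*(h + 1)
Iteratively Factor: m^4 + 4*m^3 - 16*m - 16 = (m + 2)*(m^3 + 2*m^2 - 4*m - 8) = (m + 2)^2*(m^2 - 4) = (m - 2)*(m + 2)^2*(m + 2)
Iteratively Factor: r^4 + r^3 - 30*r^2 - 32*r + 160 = (r - 5)*(r^3 + 6*r^2 - 32) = (r - 5)*(r + 4)*(r^2 + 2*r - 8) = (r - 5)*(r + 4)^2*(r - 2)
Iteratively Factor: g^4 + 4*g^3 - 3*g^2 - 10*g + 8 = (g + 2)*(g^3 + 2*g^2 - 7*g + 4) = (g - 1)*(g + 2)*(g^2 + 3*g - 4) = (g - 1)^2*(g + 2)*(g + 4)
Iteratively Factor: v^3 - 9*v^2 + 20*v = (v - 4)*(v^2 - 5*v) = (v - 5)*(v - 4)*(v)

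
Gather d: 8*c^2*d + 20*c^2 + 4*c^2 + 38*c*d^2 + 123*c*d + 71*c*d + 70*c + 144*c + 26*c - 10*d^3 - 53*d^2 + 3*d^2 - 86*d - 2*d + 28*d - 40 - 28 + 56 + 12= 24*c^2 + 240*c - 10*d^3 + d^2*(38*c - 50) + d*(8*c^2 + 194*c - 60)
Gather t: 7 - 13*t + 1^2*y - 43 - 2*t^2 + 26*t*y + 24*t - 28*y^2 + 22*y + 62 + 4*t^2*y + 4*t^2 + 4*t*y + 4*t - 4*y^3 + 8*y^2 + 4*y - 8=t^2*(4*y + 2) + t*(30*y + 15) - 4*y^3 - 20*y^2 + 27*y + 18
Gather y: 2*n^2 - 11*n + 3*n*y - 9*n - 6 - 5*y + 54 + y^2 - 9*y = 2*n^2 - 20*n + y^2 + y*(3*n - 14) + 48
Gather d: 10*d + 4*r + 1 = 10*d + 4*r + 1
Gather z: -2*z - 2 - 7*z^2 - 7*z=-7*z^2 - 9*z - 2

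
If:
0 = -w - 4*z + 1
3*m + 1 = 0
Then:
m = -1/3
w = 1 - 4*z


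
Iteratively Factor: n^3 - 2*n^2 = (n)*(n^2 - 2*n) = n^2*(n - 2)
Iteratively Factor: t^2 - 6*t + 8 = (t - 4)*(t - 2)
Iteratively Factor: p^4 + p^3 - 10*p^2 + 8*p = (p)*(p^3 + p^2 - 10*p + 8) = p*(p - 1)*(p^2 + 2*p - 8) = p*(p - 1)*(p + 4)*(p - 2)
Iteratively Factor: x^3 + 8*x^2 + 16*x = (x + 4)*(x^2 + 4*x) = (x + 4)^2*(x)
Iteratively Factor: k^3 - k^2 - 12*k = (k + 3)*(k^2 - 4*k) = k*(k + 3)*(k - 4)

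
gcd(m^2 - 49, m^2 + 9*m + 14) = m + 7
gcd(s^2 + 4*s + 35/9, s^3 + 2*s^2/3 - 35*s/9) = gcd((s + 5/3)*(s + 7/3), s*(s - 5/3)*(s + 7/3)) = s + 7/3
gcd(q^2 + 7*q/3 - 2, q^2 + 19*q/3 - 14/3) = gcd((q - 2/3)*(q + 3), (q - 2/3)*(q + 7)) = q - 2/3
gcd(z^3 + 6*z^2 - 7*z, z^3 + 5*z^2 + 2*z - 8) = z - 1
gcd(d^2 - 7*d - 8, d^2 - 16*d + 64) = d - 8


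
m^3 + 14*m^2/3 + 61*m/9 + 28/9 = (m + 1)*(m + 4/3)*(m + 7/3)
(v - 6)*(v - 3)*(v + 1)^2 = v^4 - 7*v^3 + v^2 + 27*v + 18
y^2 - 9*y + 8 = (y - 8)*(y - 1)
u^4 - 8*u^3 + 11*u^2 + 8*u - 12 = (u - 6)*(u - 2)*(u - 1)*(u + 1)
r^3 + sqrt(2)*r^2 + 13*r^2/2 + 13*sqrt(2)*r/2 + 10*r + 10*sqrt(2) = (r + 5/2)*(r + 4)*(r + sqrt(2))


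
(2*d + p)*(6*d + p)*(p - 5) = 12*d^2*p - 60*d^2 + 8*d*p^2 - 40*d*p + p^3 - 5*p^2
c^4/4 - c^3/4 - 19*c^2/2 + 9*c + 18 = (c/4 + 1/4)*(c - 6)*(c - 2)*(c + 6)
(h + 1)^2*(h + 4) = h^3 + 6*h^2 + 9*h + 4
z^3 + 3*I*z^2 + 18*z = z*(z - 3*I)*(z + 6*I)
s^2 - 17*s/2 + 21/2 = (s - 7)*(s - 3/2)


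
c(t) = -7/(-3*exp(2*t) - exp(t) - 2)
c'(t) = -7*(6*exp(2*t) + exp(t))/(-3*exp(2*t) - exp(t) - 2)^2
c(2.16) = 0.03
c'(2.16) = -0.06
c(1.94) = 0.05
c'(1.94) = -0.09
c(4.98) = 0.00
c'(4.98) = -0.00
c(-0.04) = 1.22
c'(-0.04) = -1.39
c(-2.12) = 3.24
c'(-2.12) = -0.31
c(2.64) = 0.01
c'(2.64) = -0.02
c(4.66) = 0.00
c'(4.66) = -0.00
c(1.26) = 0.16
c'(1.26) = -0.30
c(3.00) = 0.01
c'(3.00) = -0.01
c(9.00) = 0.00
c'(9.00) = 0.00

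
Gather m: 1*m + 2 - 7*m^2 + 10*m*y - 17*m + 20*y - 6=-7*m^2 + m*(10*y - 16) + 20*y - 4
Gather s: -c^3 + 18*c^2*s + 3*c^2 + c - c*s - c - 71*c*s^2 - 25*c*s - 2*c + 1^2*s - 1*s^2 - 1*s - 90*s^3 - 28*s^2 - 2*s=-c^3 + 3*c^2 - 2*c - 90*s^3 + s^2*(-71*c - 29) + s*(18*c^2 - 26*c - 2)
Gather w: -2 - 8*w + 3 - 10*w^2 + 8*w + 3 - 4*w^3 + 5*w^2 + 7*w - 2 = -4*w^3 - 5*w^2 + 7*w + 2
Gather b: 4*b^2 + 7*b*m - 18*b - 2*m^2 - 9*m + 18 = 4*b^2 + b*(7*m - 18) - 2*m^2 - 9*m + 18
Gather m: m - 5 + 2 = m - 3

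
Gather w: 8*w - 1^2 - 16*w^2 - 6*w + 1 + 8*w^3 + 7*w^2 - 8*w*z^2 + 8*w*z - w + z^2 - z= 8*w^3 - 9*w^2 + w*(-8*z^2 + 8*z + 1) + z^2 - z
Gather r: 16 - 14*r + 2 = 18 - 14*r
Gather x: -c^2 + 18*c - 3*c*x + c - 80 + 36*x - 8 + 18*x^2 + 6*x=-c^2 + 19*c + 18*x^2 + x*(42 - 3*c) - 88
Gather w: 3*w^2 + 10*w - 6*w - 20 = 3*w^2 + 4*w - 20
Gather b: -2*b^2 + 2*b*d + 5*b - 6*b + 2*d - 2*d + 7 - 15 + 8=-2*b^2 + b*(2*d - 1)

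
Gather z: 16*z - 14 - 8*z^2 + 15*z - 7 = -8*z^2 + 31*z - 21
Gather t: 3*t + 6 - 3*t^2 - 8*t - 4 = -3*t^2 - 5*t + 2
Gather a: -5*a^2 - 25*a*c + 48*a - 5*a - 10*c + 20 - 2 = -5*a^2 + a*(43 - 25*c) - 10*c + 18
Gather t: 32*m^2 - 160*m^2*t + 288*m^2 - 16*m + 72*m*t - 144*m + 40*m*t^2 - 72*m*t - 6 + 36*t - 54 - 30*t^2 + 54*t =320*m^2 - 160*m + t^2*(40*m - 30) + t*(90 - 160*m^2) - 60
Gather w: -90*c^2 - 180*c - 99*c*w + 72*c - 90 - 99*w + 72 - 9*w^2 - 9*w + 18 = -90*c^2 - 108*c - 9*w^2 + w*(-99*c - 108)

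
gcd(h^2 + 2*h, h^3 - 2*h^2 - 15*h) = h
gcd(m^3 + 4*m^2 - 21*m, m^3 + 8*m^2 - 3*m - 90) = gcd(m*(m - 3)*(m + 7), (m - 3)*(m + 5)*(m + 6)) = m - 3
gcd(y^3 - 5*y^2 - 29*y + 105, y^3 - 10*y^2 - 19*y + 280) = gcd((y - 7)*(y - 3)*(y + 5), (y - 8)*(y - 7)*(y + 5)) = y^2 - 2*y - 35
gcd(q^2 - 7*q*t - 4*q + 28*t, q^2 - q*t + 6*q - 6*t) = 1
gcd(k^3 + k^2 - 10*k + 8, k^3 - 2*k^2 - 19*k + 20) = k^2 + 3*k - 4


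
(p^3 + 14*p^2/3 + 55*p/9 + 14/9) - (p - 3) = p^3 + 14*p^2/3 + 46*p/9 + 41/9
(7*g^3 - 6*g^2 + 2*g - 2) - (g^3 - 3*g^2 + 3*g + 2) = 6*g^3 - 3*g^2 - g - 4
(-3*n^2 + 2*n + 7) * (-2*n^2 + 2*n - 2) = 6*n^4 - 10*n^3 - 4*n^2 + 10*n - 14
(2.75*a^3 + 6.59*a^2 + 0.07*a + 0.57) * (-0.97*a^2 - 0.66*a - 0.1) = -2.6675*a^5 - 8.2073*a^4 - 4.6923*a^3 - 1.2581*a^2 - 0.3832*a - 0.057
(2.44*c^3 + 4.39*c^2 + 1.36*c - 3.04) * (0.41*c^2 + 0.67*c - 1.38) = 1.0004*c^5 + 3.4347*c^4 + 0.1317*c^3 - 6.3934*c^2 - 3.9136*c + 4.1952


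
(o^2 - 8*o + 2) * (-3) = -3*o^2 + 24*o - 6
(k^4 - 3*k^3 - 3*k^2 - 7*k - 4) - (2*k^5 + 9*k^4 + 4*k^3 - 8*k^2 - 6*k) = -2*k^5 - 8*k^4 - 7*k^3 + 5*k^2 - k - 4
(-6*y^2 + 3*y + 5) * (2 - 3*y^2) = 18*y^4 - 9*y^3 - 27*y^2 + 6*y + 10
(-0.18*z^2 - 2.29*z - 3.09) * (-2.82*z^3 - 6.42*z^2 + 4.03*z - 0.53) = 0.5076*z^5 + 7.6134*z^4 + 22.6902*z^3 + 10.7045*z^2 - 11.239*z + 1.6377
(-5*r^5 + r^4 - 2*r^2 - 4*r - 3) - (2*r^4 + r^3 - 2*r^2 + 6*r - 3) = -5*r^5 - r^4 - r^3 - 10*r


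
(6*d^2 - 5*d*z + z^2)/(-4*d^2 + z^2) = (-3*d + z)/(2*d + z)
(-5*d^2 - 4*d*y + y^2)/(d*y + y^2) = (-5*d + y)/y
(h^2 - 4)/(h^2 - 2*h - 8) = (h - 2)/(h - 4)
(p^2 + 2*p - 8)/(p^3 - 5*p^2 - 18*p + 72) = (p - 2)/(p^2 - 9*p + 18)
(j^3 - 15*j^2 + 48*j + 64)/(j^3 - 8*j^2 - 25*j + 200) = (j^2 - 7*j - 8)/(j^2 - 25)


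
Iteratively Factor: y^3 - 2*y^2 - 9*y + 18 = (y - 3)*(y^2 + y - 6) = (y - 3)*(y - 2)*(y + 3)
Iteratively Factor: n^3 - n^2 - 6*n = (n)*(n^2 - n - 6) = n*(n + 2)*(n - 3)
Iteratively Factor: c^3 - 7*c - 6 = (c + 2)*(c^2 - 2*c - 3) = (c + 1)*(c + 2)*(c - 3)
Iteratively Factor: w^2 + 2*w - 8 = (w + 4)*(w - 2)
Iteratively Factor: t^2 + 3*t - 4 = (t - 1)*(t + 4)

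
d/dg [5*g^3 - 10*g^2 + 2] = 5*g*(3*g - 4)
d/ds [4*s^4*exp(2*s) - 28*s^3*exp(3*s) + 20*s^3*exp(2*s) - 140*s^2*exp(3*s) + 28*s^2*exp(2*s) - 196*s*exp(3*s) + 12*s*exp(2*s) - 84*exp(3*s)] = (8*s^4 - 84*s^3*exp(s) + 56*s^3 - 504*s^2*exp(s) + 116*s^2 - 868*s*exp(s) + 80*s - 448*exp(s) + 12)*exp(2*s)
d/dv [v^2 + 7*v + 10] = 2*v + 7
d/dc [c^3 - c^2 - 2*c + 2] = 3*c^2 - 2*c - 2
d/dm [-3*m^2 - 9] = -6*m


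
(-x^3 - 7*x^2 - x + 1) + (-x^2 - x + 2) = -x^3 - 8*x^2 - 2*x + 3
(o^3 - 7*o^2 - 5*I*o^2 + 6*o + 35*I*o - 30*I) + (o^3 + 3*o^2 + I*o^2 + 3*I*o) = 2*o^3 - 4*o^2 - 4*I*o^2 + 6*o + 38*I*o - 30*I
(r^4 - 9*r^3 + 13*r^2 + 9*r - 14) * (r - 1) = r^5 - 10*r^4 + 22*r^3 - 4*r^2 - 23*r + 14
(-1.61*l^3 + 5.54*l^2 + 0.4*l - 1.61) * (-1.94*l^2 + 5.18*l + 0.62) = 3.1234*l^5 - 19.0874*l^4 + 26.923*l^3 + 8.6302*l^2 - 8.0918*l - 0.9982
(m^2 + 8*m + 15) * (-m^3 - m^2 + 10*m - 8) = -m^5 - 9*m^4 - 13*m^3 + 57*m^2 + 86*m - 120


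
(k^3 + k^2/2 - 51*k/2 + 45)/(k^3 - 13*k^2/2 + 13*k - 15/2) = (k + 6)/(k - 1)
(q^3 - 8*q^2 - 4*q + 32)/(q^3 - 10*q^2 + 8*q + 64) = (q - 2)/(q - 4)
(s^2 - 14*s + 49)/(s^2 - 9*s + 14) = (s - 7)/(s - 2)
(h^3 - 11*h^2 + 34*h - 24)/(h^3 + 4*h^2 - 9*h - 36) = (h^3 - 11*h^2 + 34*h - 24)/(h^3 + 4*h^2 - 9*h - 36)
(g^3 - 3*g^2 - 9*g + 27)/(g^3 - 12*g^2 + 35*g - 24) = (g^2 - 9)/(g^2 - 9*g + 8)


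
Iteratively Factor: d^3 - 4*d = (d + 2)*(d^2 - 2*d) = (d - 2)*(d + 2)*(d)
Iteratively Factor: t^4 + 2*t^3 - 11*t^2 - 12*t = (t + 1)*(t^3 + t^2 - 12*t) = (t - 3)*(t + 1)*(t^2 + 4*t) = (t - 3)*(t + 1)*(t + 4)*(t)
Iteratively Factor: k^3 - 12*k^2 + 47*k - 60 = (k - 4)*(k^2 - 8*k + 15) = (k - 5)*(k - 4)*(k - 3)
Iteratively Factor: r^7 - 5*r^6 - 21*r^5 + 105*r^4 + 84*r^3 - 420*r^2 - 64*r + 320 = (r - 5)*(r^6 - 21*r^4 + 84*r^2 - 64) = (r - 5)*(r + 2)*(r^5 - 2*r^4 - 17*r^3 + 34*r^2 + 16*r - 32) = (r - 5)*(r - 1)*(r + 2)*(r^4 - r^3 - 18*r^2 + 16*r + 32) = (r - 5)*(r - 1)*(r + 2)*(r + 4)*(r^3 - 5*r^2 + 2*r + 8) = (r - 5)*(r - 1)*(r + 1)*(r + 2)*(r + 4)*(r^2 - 6*r + 8) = (r - 5)*(r - 2)*(r - 1)*(r + 1)*(r + 2)*(r + 4)*(r - 4)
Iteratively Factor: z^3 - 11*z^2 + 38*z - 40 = (z - 4)*(z^2 - 7*z + 10) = (z - 5)*(z - 4)*(z - 2)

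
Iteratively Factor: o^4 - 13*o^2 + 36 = (o + 2)*(o^3 - 2*o^2 - 9*o + 18) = (o - 3)*(o + 2)*(o^2 + o - 6) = (o - 3)*(o + 2)*(o + 3)*(o - 2)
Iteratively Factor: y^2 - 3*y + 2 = (y - 1)*(y - 2)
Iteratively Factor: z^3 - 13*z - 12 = (z - 4)*(z^2 + 4*z + 3) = (z - 4)*(z + 1)*(z + 3)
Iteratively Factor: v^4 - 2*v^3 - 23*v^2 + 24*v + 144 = (v - 4)*(v^3 + 2*v^2 - 15*v - 36) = (v - 4)^2*(v^2 + 6*v + 9) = (v - 4)^2*(v + 3)*(v + 3)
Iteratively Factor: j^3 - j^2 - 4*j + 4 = (j - 2)*(j^2 + j - 2) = (j - 2)*(j - 1)*(j + 2)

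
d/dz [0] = 0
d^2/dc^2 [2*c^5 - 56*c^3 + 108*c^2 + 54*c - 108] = 40*c^3 - 336*c + 216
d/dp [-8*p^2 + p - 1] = 1 - 16*p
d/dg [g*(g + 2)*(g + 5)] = 3*g^2 + 14*g + 10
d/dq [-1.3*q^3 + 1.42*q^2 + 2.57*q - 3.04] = -3.9*q^2 + 2.84*q + 2.57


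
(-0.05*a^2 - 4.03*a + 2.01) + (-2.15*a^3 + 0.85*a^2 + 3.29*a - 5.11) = -2.15*a^3 + 0.8*a^2 - 0.74*a - 3.1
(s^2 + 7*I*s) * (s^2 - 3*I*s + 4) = s^4 + 4*I*s^3 + 25*s^2 + 28*I*s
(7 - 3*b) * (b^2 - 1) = -3*b^3 + 7*b^2 + 3*b - 7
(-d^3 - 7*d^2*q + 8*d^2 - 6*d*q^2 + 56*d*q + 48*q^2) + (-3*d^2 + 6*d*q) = -d^3 - 7*d^2*q + 5*d^2 - 6*d*q^2 + 62*d*q + 48*q^2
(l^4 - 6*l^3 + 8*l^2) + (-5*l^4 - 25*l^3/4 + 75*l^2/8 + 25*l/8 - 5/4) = -4*l^4 - 49*l^3/4 + 139*l^2/8 + 25*l/8 - 5/4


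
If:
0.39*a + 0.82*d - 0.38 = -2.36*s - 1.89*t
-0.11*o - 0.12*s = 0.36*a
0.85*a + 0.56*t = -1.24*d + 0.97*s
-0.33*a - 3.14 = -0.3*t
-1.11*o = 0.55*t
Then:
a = 4.96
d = -16.58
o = -7.89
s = -7.65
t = 15.92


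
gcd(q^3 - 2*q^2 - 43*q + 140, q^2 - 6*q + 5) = q - 5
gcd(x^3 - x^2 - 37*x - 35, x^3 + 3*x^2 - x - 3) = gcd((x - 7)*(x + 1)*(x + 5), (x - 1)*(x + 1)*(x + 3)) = x + 1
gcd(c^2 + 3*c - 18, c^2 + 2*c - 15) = c - 3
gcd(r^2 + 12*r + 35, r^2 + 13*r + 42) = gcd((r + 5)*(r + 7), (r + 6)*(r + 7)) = r + 7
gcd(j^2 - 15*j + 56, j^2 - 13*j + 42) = j - 7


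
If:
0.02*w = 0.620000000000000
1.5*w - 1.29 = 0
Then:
No Solution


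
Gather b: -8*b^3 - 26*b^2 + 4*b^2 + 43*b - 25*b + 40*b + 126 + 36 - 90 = -8*b^3 - 22*b^2 + 58*b + 72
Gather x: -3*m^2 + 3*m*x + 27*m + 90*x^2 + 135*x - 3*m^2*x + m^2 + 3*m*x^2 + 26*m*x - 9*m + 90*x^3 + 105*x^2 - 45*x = -2*m^2 + 18*m + 90*x^3 + x^2*(3*m + 195) + x*(-3*m^2 + 29*m + 90)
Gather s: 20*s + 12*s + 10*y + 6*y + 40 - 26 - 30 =32*s + 16*y - 16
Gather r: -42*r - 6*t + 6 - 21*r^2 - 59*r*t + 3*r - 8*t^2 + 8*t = -21*r^2 + r*(-59*t - 39) - 8*t^2 + 2*t + 6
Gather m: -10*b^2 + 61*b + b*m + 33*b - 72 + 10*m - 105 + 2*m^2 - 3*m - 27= -10*b^2 + 94*b + 2*m^2 + m*(b + 7) - 204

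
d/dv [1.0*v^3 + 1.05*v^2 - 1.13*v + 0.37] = 3.0*v^2 + 2.1*v - 1.13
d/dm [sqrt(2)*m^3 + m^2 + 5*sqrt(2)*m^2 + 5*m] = 3*sqrt(2)*m^2 + 2*m + 10*sqrt(2)*m + 5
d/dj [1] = 0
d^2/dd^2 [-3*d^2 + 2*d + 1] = -6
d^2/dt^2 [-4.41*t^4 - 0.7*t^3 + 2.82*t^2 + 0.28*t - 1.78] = -52.92*t^2 - 4.2*t + 5.64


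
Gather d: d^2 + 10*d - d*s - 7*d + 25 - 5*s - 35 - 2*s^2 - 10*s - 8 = d^2 + d*(3 - s) - 2*s^2 - 15*s - 18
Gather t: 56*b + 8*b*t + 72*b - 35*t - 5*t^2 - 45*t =128*b - 5*t^2 + t*(8*b - 80)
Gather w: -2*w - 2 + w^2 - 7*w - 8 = w^2 - 9*w - 10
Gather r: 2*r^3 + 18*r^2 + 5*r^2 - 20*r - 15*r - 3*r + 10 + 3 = 2*r^3 + 23*r^2 - 38*r + 13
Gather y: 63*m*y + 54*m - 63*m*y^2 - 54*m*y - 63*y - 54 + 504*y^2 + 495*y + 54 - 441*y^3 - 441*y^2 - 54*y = 54*m - 441*y^3 + y^2*(63 - 63*m) + y*(9*m + 378)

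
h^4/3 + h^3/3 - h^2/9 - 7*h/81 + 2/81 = (h/3 + 1/3)*(h - 1/3)^2*(h + 2/3)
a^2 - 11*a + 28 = (a - 7)*(a - 4)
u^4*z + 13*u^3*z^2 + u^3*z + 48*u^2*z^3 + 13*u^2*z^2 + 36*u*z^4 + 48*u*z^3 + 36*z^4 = (u + z)*(u + 6*z)^2*(u*z + z)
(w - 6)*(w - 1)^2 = w^3 - 8*w^2 + 13*w - 6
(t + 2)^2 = t^2 + 4*t + 4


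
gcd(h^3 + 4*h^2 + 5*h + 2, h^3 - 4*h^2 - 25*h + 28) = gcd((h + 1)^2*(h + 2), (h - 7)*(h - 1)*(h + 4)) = 1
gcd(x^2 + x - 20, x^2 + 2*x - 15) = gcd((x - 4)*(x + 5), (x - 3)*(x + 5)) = x + 5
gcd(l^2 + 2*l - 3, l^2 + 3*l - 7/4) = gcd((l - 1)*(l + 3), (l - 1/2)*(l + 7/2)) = 1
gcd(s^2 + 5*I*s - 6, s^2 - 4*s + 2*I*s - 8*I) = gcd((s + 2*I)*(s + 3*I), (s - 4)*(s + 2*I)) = s + 2*I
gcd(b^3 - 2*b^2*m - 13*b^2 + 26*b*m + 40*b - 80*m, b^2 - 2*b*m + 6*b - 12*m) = b - 2*m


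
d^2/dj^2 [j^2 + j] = 2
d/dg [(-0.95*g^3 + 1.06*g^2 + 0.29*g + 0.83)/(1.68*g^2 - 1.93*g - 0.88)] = (-1.596*g^4 + 3.667*g^3 - 0.025*g^2 - 4.6544*g + 1.3467)/(2.8224*g^4 - 6.4848*g^3 + 0.7681*g^2 + 3.3968*g + 0.7744)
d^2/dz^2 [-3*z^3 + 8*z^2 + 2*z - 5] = 16 - 18*z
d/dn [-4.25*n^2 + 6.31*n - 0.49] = 6.31 - 8.5*n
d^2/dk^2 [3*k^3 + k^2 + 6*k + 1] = 18*k + 2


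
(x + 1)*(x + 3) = x^2 + 4*x + 3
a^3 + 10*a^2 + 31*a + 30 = (a + 2)*(a + 3)*(a + 5)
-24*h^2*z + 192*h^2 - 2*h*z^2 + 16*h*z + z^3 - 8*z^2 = (-6*h + z)*(4*h + z)*(z - 8)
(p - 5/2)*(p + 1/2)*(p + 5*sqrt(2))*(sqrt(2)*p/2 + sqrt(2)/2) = sqrt(2)*p^4/2 - sqrt(2)*p^3/2 + 5*p^3 - 5*p^2 - 13*sqrt(2)*p^2/8 - 65*p/4 - 5*sqrt(2)*p/8 - 25/4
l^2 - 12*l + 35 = (l - 7)*(l - 5)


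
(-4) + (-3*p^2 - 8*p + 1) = -3*p^2 - 8*p - 3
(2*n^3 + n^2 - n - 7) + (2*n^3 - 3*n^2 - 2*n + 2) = 4*n^3 - 2*n^2 - 3*n - 5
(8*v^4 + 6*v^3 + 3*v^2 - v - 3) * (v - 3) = 8*v^5 - 18*v^4 - 15*v^3 - 10*v^2 + 9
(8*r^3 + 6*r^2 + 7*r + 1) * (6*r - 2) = 48*r^4 + 20*r^3 + 30*r^2 - 8*r - 2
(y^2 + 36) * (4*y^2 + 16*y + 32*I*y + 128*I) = 4*y^4 + 16*y^3 + 32*I*y^3 + 144*y^2 + 128*I*y^2 + 576*y + 1152*I*y + 4608*I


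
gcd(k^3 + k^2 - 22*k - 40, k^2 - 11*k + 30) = k - 5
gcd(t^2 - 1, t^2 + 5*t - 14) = 1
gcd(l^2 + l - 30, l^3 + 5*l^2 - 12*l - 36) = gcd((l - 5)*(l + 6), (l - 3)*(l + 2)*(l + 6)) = l + 6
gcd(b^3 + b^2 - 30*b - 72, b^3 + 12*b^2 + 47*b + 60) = b^2 + 7*b + 12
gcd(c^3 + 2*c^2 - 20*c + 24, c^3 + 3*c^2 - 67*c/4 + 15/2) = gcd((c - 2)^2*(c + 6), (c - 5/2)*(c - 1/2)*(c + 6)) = c + 6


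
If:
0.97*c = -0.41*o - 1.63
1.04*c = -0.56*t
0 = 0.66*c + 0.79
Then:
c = -1.20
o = -1.14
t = 2.22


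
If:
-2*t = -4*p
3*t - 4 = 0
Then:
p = 2/3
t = 4/3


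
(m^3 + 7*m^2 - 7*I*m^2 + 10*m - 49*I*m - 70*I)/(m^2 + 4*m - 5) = (m^2 + m*(2 - 7*I) - 14*I)/(m - 1)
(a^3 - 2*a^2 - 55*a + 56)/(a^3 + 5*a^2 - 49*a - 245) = (a^2 - 9*a + 8)/(a^2 - 2*a - 35)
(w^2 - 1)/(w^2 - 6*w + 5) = (w + 1)/(w - 5)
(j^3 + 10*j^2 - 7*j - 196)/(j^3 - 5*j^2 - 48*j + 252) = (j^2 + 3*j - 28)/(j^2 - 12*j + 36)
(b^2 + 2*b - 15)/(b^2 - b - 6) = (b + 5)/(b + 2)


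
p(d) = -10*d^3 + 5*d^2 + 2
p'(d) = -30*d^2 + 10*d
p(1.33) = -12.68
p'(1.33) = -39.77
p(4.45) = -780.20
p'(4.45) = -549.58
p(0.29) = 2.18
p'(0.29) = 0.38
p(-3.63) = 546.21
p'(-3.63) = -431.61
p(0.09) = 2.03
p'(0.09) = 0.66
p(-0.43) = 3.72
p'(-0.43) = -9.85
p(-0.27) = 2.56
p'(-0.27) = -4.89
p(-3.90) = 671.24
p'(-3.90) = -495.30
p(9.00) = -6883.00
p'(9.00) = -2340.00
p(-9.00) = 7697.00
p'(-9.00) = -2520.00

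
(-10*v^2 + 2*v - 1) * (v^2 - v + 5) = -10*v^4 + 12*v^3 - 53*v^2 + 11*v - 5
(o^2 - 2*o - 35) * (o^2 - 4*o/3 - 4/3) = o^4 - 10*o^3/3 - 101*o^2/3 + 148*o/3 + 140/3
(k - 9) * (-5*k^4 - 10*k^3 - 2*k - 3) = -5*k^5 + 35*k^4 + 90*k^3 - 2*k^2 + 15*k + 27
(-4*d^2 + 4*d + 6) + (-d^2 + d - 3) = -5*d^2 + 5*d + 3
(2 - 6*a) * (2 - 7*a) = 42*a^2 - 26*a + 4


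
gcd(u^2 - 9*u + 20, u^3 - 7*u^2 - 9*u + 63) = 1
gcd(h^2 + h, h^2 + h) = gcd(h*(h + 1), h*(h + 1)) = h^2 + h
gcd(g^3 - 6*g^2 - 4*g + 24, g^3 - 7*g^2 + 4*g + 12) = g^2 - 8*g + 12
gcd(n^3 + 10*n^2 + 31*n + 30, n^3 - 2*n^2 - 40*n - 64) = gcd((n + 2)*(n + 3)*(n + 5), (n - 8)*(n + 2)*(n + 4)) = n + 2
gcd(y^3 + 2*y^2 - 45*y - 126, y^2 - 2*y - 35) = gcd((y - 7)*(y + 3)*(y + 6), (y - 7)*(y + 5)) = y - 7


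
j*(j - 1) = j^2 - j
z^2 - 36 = (z - 6)*(z + 6)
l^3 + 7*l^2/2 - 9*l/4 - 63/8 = (l - 3/2)*(l + 3/2)*(l + 7/2)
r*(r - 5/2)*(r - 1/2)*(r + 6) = r^4 + 3*r^3 - 67*r^2/4 + 15*r/2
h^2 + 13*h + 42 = (h + 6)*(h + 7)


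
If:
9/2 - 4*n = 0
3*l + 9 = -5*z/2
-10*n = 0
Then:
No Solution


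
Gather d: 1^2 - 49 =-48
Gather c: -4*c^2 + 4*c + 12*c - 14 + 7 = -4*c^2 + 16*c - 7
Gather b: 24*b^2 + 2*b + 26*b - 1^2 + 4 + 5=24*b^2 + 28*b + 8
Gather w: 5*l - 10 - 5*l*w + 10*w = 5*l + w*(10 - 5*l) - 10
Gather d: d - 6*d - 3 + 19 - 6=10 - 5*d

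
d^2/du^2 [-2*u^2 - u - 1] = -4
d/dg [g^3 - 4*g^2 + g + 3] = 3*g^2 - 8*g + 1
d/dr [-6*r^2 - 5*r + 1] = -12*r - 5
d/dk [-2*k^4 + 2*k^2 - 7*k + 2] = -8*k^3 + 4*k - 7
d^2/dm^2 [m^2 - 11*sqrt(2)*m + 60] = 2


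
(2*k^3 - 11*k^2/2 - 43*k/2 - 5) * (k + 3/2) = 2*k^4 - 5*k^3/2 - 119*k^2/4 - 149*k/4 - 15/2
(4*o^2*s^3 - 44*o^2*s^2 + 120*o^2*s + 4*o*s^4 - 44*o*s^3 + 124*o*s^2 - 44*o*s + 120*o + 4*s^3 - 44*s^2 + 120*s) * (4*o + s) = 16*o^3*s^3 - 176*o^3*s^2 + 480*o^3*s + 20*o^2*s^4 - 220*o^2*s^3 + 616*o^2*s^2 - 176*o^2*s + 480*o^2 + 4*o*s^5 - 44*o*s^4 + 140*o*s^3 - 220*o*s^2 + 600*o*s + 4*s^4 - 44*s^3 + 120*s^2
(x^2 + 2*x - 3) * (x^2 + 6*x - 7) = x^4 + 8*x^3 + 2*x^2 - 32*x + 21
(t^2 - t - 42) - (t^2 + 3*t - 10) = -4*t - 32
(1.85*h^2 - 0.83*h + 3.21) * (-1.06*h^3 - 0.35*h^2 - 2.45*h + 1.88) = -1.961*h^5 + 0.2323*h^4 - 7.6446*h^3 + 4.388*h^2 - 9.4249*h + 6.0348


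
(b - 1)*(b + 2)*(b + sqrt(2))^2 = b^4 + b^3 + 2*sqrt(2)*b^3 + 2*sqrt(2)*b^2 - 4*sqrt(2)*b + 2*b - 4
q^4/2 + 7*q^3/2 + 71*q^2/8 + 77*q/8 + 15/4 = (q/2 + 1)*(q + 1)*(q + 3/2)*(q + 5/2)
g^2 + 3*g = g*(g + 3)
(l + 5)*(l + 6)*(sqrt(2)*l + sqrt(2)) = sqrt(2)*l^3 + 12*sqrt(2)*l^2 + 41*sqrt(2)*l + 30*sqrt(2)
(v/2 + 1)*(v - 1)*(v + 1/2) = v^3/2 + 3*v^2/4 - 3*v/4 - 1/2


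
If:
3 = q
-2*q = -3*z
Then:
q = 3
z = 2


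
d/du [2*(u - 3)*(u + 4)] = 4*u + 2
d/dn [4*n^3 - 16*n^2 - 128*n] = 12*n^2 - 32*n - 128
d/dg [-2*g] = -2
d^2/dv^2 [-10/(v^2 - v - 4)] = 20*(-v^2 + v + (2*v - 1)^2 + 4)/(-v^2 + v + 4)^3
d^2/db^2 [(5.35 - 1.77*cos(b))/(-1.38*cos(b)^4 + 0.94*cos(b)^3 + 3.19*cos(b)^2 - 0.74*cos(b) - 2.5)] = (3.30846143792267*sin(b)^6 - 0.258546822800963*cos(b)^9 + 1.60455122162044*cos(b)^8 - 0.936134074610572*cos(b)^7 - 0.784352558856658*cos(b)^6 + 3.86275394987304*cos(b)^5 - 7.83773319255583*cos(b)^4 - 3.16701342874677*cos(b)^3 + 11.1521856510724*cos(b)^2 + 0.546074937562713*cos(b) - 4.14145421353085)/(0.0223976531993302*cos(b)^12 - 0.0457691174073269*cos(b)^11 - 0.124146790401958*cos(b)^10 + 0.240551636698609*cos(b)^9 + 0.359617656966942*cos(b)^8 - 0.560256473716*cos(b)^7 - 0.650152574292548*cos(b)^6 + 0.693248969787314*cos(b)^5 + 0.737374103581501*cos(b)^4 - 0.448526932729861*cos(b)^3 - 0.474748207163003*cos(b)^2 + 0.118249210120844*cos(b) + 0.13316352491086)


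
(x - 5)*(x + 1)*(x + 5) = x^3 + x^2 - 25*x - 25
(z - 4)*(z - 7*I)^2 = z^3 - 4*z^2 - 14*I*z^2 - 49*z + 56*I*z + 196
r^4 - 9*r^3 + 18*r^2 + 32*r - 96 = (r - 4)^2*(r - 3)*(r + 2)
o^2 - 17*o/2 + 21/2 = (o - 7)*(o - 3/2)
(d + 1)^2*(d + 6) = d^3 + 8*d^2 + 13*d + 6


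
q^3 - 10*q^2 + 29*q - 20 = (q - 5)*(q - 4)*(q - 1)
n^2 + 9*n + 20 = (n + 4)*(n + 5)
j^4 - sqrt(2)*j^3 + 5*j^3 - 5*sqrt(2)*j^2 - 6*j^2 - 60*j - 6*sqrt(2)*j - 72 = (j + 2)*(j + 3)*(j - 3*sqrt(2))*(j + 2*sqrt(2))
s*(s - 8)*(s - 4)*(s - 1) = s^4 - 13*s^3 + 44*s^2 - 32*s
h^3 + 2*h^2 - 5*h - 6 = (h - 2)*(h + 1)*(h + 3)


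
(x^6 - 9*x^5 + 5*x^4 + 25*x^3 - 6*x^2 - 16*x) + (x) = x^6 - 9*x^5 + 5*x^4 + 25*x^3 - 6*x^2 - 15*x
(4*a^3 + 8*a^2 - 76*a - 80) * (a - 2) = 4*a^4 - 92*a^2 + 72*a + 160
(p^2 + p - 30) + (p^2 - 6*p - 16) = 2*p^2 - 5*p - 46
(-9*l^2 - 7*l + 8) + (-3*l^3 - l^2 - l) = -3*l^3 - 10*l^2 - 8*l + 8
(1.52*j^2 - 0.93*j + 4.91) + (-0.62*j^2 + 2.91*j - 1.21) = 0.9*j^2 + 1.98*j + 3.7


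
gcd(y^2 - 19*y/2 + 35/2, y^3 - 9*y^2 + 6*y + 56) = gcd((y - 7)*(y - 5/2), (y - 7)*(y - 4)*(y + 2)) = y - 7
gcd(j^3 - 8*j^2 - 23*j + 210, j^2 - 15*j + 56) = j - 7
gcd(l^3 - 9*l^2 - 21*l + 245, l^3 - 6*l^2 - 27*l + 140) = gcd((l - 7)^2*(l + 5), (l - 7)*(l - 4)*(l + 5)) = l^2 - 2*l - 35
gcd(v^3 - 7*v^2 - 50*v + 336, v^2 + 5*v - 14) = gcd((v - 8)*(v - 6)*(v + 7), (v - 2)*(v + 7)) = v + 7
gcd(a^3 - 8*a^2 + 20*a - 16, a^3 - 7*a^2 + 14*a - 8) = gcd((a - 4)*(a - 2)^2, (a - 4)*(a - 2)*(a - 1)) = a^2 - 6*a + 8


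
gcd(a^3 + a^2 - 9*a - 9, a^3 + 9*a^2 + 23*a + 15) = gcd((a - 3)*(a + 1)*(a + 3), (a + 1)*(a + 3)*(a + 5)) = a^2 + 4*a + 3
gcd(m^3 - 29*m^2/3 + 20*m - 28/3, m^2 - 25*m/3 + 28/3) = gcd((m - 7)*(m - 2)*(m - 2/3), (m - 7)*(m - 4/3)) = m - 7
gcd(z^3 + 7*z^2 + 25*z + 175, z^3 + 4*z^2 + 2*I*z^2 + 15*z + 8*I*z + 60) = z + 5*I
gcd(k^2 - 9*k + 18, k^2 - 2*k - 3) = k - 3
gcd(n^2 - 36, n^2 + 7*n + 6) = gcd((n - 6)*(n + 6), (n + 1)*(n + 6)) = n + 6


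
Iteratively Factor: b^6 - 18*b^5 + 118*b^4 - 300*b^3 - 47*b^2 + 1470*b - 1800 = (b - 4)*(b^5 - 14*b^4 + 62*b^3 - 52*b^2 - 255*b + 450) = (b - 5)*(b - 4)*(b^4 - 9*b^3 + 17*b^2 + 33*b - 90) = (b - 5)^2*(b - 4)*(b^3 - 4*b^2 - 3*b + 18) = (b - 5)^2*(b - 4)*(b + 2)*(b^2 - 6*b + 9) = (b - 5)^2*(b - 4)*(b - 3)*(b + 2)*(b - 3)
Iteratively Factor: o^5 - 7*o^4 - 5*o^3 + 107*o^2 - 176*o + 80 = (o - 4)*(o^4 - 3*o^3 - 17*o^2 + 39*o - 20) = (o - 4)*(o - 1)*(o^3 - 2*o^2 - 19*o + 20) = (o - 4)*(o - 1)*(o + 4)*(o^2 - 6*o + 5) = (o - 4)*(o - 1)^2*(o + 4)*(o - 5)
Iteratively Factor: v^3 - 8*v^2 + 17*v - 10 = (v - 1)*(v^2 - 7*v + 10) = (v - 5)*(v - 1)*(v - 2)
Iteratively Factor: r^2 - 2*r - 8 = (r - 4)*(r + 2)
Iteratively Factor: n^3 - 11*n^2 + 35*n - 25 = (n - 1)*(n^2 - 10*n + 25) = (n - 5)*(n - 1)*(n - 5)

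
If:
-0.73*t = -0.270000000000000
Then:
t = 0.37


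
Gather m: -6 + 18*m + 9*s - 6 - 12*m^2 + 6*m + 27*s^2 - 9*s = -12*m^2 + 24*m + 27*s^2 - 12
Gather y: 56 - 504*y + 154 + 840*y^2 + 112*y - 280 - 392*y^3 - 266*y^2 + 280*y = -392*y^3 + 574*y^2 - 112*y - 70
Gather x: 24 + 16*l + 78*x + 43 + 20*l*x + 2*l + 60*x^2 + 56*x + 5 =18*l + 60*x^2 + x*(20*l + 134) + 72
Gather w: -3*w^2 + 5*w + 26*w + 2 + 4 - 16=-3*w^2 + 31*w - 10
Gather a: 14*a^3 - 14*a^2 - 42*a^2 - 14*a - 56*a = 14*a^3 - 56*a^2 - 70*a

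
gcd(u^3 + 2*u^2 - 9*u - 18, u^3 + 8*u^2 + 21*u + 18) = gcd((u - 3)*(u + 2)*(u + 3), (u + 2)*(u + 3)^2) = u^2 + 5*u + 6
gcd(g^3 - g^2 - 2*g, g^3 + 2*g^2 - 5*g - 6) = g^2 - g - 2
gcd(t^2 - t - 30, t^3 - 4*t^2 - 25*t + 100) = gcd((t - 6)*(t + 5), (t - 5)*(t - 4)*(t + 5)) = t + 5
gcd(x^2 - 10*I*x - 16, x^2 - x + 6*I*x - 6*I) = 1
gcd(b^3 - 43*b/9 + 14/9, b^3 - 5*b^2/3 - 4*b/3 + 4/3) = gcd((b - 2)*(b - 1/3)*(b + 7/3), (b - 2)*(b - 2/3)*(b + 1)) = b - 2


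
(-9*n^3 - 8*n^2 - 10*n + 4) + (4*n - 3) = -9*n^3 - 8*n^2 - 6*n + 1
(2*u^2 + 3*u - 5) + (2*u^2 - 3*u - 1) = 4*u^2 - 6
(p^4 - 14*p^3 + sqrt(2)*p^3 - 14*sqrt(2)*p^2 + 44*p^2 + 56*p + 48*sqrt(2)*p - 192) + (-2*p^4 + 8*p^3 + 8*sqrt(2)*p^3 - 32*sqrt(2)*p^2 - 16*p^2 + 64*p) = -p^4 - 6*p^3 + 9*sqrt(2)*p^3 - 46*sqrt(2)*p^2 + 28*p^2 + 48*sqrt(2)*p + 120*p - 192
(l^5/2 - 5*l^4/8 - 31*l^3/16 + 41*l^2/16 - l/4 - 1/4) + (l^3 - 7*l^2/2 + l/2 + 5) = l^5/2 - 5*l^4/8 - 15*l^3/16 - 15*l^2/16 + l/4 + 19/4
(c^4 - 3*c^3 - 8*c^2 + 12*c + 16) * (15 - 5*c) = -5*c^5 + 30*c^4 - 5*c^3 - 180*c^2 + 100*c + 240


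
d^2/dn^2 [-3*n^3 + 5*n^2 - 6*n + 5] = 10 - 18*n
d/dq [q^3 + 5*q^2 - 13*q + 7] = 3*q^2 + 10*q - 13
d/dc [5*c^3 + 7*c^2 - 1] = c*(15*c + 14)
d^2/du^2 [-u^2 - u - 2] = -2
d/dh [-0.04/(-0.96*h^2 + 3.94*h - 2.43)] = (0.1576 - 0.0768*h)/(0.96*h^2 - 3.94*h + 2.43)^2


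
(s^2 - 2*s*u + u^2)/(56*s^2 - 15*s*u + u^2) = (s^2 - 2*s*u + u^2)/(56*s^2 - 15*s*u + u^2)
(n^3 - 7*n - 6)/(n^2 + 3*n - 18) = (n^2 + 3*n + 2)/(n + 6)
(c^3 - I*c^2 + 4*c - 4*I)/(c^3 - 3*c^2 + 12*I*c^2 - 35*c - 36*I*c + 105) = (c^3 - I*c^2 + 4*c - 4*I)/(c^3 + c^2*(-3 + 12*I) + c*(-35 - 36*I) + 105)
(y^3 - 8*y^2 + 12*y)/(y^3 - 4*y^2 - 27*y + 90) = y*(y - 2)/(y^2 + 2*y - 15)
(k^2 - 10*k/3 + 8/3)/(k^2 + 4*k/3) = (3*k^2 - 10*k + 8)/(k*(3*k + 4))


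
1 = 1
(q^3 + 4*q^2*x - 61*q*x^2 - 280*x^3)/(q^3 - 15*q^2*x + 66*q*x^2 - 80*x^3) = (q^2 + 12*q*x + 35*x^2)/(q^2 - 7*q*x + 10*x^2)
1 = 1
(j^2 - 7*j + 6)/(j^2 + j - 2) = (j - 6)/(j + 2)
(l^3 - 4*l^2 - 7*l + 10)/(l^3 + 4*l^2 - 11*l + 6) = (l^2 - 3*l - 10)/(l^2 + 5*l - 6)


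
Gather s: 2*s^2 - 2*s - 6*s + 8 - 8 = 2*s^2 - 8*s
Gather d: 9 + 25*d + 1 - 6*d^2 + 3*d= -6*d^2 + 28*d + 10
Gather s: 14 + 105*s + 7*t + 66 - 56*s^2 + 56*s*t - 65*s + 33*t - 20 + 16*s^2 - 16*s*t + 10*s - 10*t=-40*s^2 + s*(40*t + 50) + 30*t + 60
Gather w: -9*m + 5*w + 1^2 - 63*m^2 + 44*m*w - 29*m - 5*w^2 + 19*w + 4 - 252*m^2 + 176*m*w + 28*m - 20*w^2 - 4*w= -315*m^2 - 10*m - 25*w^2 + w*(220*m + 20) + 5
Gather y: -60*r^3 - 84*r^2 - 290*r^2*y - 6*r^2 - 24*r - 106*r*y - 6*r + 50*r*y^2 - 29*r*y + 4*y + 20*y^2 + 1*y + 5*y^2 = -60*r^3 - 90*r^2 - 30*r + y^2*(50*r + 25) + y*(-290*r^2 - 135*r + 5)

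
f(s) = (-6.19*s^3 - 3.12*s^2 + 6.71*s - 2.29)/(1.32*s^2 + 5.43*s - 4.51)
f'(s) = (-2.64*s - 5.43)*(-6.19*s^3 - 3.12*s^2 + 6.71*s - 2.29)/(1.32*s^2 + 5.43*s - 4.51)^2 + (-18.57*s^2 - 6.24*s + 6.71)/(1.32*s^2 + 5.43*s - 4.51) = (-8.1708*s^4 - 67.2234*s^3 + 57.9519*s^2 + 34.188*s - 17.8274)/(1.7424*s^4 + 14.3352*s^3 + 17.5785*s^2 - 48.9786*s + 20.3401)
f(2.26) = -5.14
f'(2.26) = -3.01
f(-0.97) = 0.71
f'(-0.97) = 0.79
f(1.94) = -4.20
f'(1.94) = -2.81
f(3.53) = -9.32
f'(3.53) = -3.51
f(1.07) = -2.23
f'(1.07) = -1.01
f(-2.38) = -4.77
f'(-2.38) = 8.81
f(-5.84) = 123.32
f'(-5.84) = 72.91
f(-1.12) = 0.56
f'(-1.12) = 1.23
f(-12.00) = 84.41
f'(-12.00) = -3.13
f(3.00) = -7.50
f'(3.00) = -3.34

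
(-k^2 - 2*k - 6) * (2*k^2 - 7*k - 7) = -2*k^4 + 3*k^3 + 9*k^2 + 56*k + 42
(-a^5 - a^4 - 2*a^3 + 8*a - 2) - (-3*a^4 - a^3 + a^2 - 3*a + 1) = -a^5 + 2*a^4 - a^3 - a^2 + 11*a - 3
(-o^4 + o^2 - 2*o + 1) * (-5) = 5*o^4 - 5*o^2 + 10*o - 5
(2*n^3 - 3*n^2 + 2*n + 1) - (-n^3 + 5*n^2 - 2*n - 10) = 3*n^3 - 8*n^2 + 4*n + 11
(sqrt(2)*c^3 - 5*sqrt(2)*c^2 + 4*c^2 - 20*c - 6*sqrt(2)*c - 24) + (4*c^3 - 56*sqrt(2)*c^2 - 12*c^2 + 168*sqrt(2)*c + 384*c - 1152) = sqrt(2)*c^3 + 4*c^3 - 61*sqrt(2)*c^2 - 8*c^2 + 162*sqrt(2)*c + 364*c - 1176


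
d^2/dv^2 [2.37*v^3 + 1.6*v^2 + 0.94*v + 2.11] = 14.22*v + 3.2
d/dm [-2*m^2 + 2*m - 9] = 2 - 4*m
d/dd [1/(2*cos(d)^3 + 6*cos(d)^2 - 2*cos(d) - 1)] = 2*(-sin(d) + 12*sin(2*d) + 3*sin(3*d))/(cos(d) - 6*cos(2*d) - cos(3*d) - 4)^2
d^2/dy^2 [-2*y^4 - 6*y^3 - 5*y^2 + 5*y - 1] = -24*y^2 - 36*y - 10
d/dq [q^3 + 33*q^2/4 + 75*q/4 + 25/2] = 3*q^2 + 33*q/2 + 75/4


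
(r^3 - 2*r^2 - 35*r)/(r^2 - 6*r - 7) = r*(r + 5)/(r + 1)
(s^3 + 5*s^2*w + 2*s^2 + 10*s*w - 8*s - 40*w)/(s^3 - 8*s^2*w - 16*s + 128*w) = (s^2 + 5*s*w - 2*s - 10*w)/(s^2 - 8*s*w - 4*s + 32*w)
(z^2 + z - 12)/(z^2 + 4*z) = (z - 3)/z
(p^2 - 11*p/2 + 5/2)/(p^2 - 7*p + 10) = (p - 1/2)/(p - 2)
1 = 1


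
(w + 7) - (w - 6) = 13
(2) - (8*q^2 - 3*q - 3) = -8*q^2 + 3*q + 5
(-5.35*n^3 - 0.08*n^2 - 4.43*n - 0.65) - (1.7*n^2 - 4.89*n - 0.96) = -5.35*n^3 - 1.78*n^2 + 0.46*n + 0.31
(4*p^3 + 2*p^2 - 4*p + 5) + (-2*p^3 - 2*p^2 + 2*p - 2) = 2*p^3 - 2*p + 3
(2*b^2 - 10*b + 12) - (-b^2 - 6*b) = 3*b^2 - 4*b + 12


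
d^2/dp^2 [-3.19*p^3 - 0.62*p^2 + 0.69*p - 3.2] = -19.14*p - 1.24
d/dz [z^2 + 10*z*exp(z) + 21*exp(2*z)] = 10*z*exp(z) + 2*z + 42*exp(2*z) + 10*exp(z)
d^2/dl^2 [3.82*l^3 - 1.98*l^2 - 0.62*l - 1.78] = 22.92*l - 3.96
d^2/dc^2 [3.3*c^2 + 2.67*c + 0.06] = 6.60000000000000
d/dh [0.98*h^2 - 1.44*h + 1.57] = 1.96*h - 1.44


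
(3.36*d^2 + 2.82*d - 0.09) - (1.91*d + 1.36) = 3.36*d^2 + 0.91*d - 1.45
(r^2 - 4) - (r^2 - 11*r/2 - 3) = 11*r/2 - 1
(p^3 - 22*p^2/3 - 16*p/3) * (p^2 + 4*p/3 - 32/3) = p^5 - 6*p^4 - 232*p^3/9 + 640*p^2/9 + 512*p/9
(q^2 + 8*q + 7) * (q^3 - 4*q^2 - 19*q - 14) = q^5 + 4*q^4 - 44*q^3 - 194*q^2 - 245*q - 98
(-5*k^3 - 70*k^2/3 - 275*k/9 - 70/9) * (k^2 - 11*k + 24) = -5*k^5 + 95*k^4/3 + 955*k^3/9 - 695*k^2/3 - 5830*k/9 - 560/3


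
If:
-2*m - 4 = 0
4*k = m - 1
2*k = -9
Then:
No Solution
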